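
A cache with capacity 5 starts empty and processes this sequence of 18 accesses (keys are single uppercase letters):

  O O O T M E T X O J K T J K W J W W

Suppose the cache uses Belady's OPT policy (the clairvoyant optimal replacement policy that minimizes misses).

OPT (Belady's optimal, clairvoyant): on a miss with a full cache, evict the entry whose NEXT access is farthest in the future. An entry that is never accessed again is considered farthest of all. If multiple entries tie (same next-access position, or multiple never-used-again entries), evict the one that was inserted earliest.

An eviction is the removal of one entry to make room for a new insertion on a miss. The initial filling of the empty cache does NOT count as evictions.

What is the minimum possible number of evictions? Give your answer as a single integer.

OPT (Belady) simulation (capacity=5):
  1. access O: MISS. Cache: [O]
  2. access O: HIT. Next use of O: step 3. Cache: [O]
  3. access O: HIT. Next use of O: step 9. Cache: [O]
  4. access T: MISS. Cache: [O T]
  5. access M: MISS. Cache: [O T M]
  6. access E: MISS. Cache: [O T M E]
  7. access T: HIT. Next use of T: step 12. Cache: [O T M E]
  8. access X: MISS. Cache: [O T M E X]
  9. access O: HIT. Next use of O: never. Cache: [O T M E X]
  10. access J: MISS, evict O (next use: never). Cache: [T M E X J]
  11. access K: MISS, evict M (next use: never). Cache: [T E X J K]
  12. access T: HIT. Next use of T: never. Cache: [T E X J K]
  13. access J: HIT. Next use of J: step 16. Cache: [T E X J K]
  14. access K: HIT. Next use of K: never. Cache: [T E X J K]
  15. access W: MISS, evict T (next use: never). Cache: [E X J K W]
  16. access J: HIT. Next use of J: never. Cache: [E X J K W]
  17. access W: HIT. Next use of W: step 18. Cache: [E X J K W]
  18. access W: HIT. Next use of W: never. Cache: [E X J K W]
Total: 10 hits, 8 misses, 3 evictions

Answer: 3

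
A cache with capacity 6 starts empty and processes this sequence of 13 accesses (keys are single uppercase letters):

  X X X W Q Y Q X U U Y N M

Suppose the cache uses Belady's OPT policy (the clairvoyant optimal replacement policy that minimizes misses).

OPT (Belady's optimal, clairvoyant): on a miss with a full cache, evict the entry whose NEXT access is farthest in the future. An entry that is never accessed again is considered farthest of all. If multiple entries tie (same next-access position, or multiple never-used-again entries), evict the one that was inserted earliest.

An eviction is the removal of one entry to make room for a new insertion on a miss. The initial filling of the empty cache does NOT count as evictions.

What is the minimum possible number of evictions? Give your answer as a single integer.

OPT (Belady) simulation (capacity=6):
  1. access X: MISS. Cache: [X]
  2. access X: HIT. Next use of X: step 3. Cache: [X]
  3. access X: HIT. Next use of X: step 8. Cache: [X]
  4. access W: MISS. Cache: [X W]
  5. access Q: MISS. Cache: [X W Q]
  6. access Y: MISS. Cache: [X W Q Y]
  7. access Q: HIT. Next use of Q: never. Cache: [X W Q Y]
  8. access X: HIT. Next use of X: never. Cache: [X W Q Y]
  9. access U: MISS. Cache: [X W Q Y U]
  10. access U: HIT. Next use of U: never. Cache: [X W Q Y U]
  11. access Y: HIT. Next use of Y: never. Cache: [X W Q Y U]
  12. access N: MISS. Cache: [X W Q Y U N]
  13. access M: MISS, evict X (next use: never). Cache: [W Q Y U N M]
Total: 6 hits, 7 misses, 1 evictions

Answer: 1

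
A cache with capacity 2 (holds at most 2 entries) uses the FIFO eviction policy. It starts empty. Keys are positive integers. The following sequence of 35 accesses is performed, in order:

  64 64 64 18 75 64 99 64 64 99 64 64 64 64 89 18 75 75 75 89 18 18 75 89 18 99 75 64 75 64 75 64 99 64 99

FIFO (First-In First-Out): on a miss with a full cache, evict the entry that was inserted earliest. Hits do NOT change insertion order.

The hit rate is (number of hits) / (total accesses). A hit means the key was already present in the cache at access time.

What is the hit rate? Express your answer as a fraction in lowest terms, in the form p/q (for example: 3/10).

Answer: 18/35

Derivation:
FIFO simulation (capacity=2):
  1. access 64: MISS. Cache (old->new): [64]
  2. access 64: HIT. Cache (old->new): [64]
  3. access 64: HIT. Cache (old->new): [64]
  4. access 18: MISS. Cache (old->new): [64 18]
  5. access 75: MISS, evict 64. Cache (old->new): [18 75]
  6. access 64: MISS, evict 18. Cache (old->new): [75 64]
  7. access 99: MISS, evict 75. Cache (old->new): [64 99]
  8. access 64: HIT. Cache (old->new): [64 99]
  9. access 64: HIT. Cache (old->new): [64 99]
  10. access 99: HIT. Cache (old->new): [64 99]
  11. access 64: HIT. Cache (old->new): [64 99]
  12. access 64: HIT. Cache (old->new): [64 99]
  13. access 64: HIT. Cache (old->new): [64 99]
  14. access 64: HIT. Cache (old->new): [64 99]
  15. access 89: MISS, evict 64. Cache (old->new): [99 89]
  16. access 18: MISS, evict 99. Cache (old->new): [89 18]
  17. access 75: MISS, evict 89. Cache (old->new): [18 75]
  18. access 75: HIT. Cache (old->new): [18 75]
  19. access 75: HIT. Cache (old->new): [18 75]
  20. access 89: MISS, evict 18. Cache (old->new): [75 89]
  21. access 18: MISS, evict 75. Cache (old->new): [89 18]
  22. access 18: HIT. Cache (old->new): [89 18]
  23. access 75: MISS, evict 89. Cache (old->new): [18 75]
  24. access 89: MISS, evict 18. Cache (old->new): [75 89]
  25. access 18: MISS, evict 75. Cache (old->new): [89 18]
  26. access 99: MISS, evict 89. Cache (old->new): [18 99]
  27. access 75: MISS, evict 18. Cache (old->new): [99 75]
  28. access 64: MISS, evict 99. Cache (old->new): [75 64]
  29. access 75: HIT. Cache (old->new): [75 64]
  30. access 64: HIT. Cache (old->new): [75 64]
  31. access 75: HIT. Cache (old->new): [75 64]
  32. access 64: HIT. Cache (old->new): [75 64]
  33. access 99: MISS, evict 75. Cache (old->new): [64 99]
  34. access 64: HIT. Cache (old->new): [64 99]
  35. access 99: HIT. Cache (old->new): [64 99]
Total: 18 hits, 17 misses, 15 evictions

Hit rate = 18/35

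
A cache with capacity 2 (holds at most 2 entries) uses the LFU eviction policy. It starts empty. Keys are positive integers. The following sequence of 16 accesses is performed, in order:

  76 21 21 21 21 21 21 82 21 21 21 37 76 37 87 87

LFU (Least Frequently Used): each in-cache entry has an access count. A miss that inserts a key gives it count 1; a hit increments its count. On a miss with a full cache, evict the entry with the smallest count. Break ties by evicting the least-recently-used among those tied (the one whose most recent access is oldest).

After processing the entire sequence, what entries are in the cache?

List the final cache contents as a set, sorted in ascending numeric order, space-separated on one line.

Answer: 21 87

Derivation:
LFU simulation (capacity=2):
  1. access 76: MISS. Cache: [76(c=1)]
  2. access 21: MISS. Cache: [76(c=1) 21(c=1)]
  3. access 21: HIT, count now 2. Cache: [76(c=1) 21(c=2)]
  4. access 21: HIT, count now 3. Cache: [76(c=1) 21(c=3)]
  5. access 21: HIT, count now 4. Cache: [76(c=1) 21(c=4)]
  6. access 21: HIT, count now 5. Cache: [76(c=1) 21(c=5)]
  7. access 21: HIT, count now 6. Cache: [76(c=1) 21(c=6)]
  8. access 82: MISS, evict 76(c=1). Cache: [82(c=1) 21(c=6)]
  9. access 21: HIT, count now 7. Cache: [82(c=1) 21(c=7)]
  10. access 21: HIT, count now 8. Cache: [82(c=1) 21(c=8)]
  11. access 21: HIT, count now 9. Cache: [82(c=1) 21(c=9)]
  12. access 37: MISS, evict 82(c=1). Cache: [37(c=1) 21(c=9)]
  13. access 76: MISS, evict 37(c=1). Cache: [76(c=1) 21(c=9)]
  14. access 37: MISS, evict 76(c=1). Cache: [37(c=1) 21(c=9)]
  15. access 87: MISS, evict 37(c=1). Cache: [87(c=1) 21(c=9)]
  16. access 87: HIT, count now 2. Cache: [87(c=2) 21(c=9)]
Total: 9 hits, 7 misses, 5 evictions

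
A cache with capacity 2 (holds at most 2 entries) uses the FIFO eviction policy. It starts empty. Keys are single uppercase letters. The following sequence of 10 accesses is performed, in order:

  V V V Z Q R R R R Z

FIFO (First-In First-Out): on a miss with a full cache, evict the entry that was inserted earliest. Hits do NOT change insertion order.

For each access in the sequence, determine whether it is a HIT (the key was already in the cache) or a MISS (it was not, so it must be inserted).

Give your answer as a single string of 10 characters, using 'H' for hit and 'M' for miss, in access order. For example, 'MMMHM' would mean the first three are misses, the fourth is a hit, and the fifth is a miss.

Answer: MHHMMMHHHM

Derivation:
FIFO simulation (capacity=2):
  1. access V: MISS. Cache (old->new): [V]
  2. access V: HIT. Cache (old->new): [V]
  3. access V: HIT. Cache (old->new): [V]
  4. access Z: MISS. Cache (old->new): [V Z]
  5. access Q: MISS, evict V. Cache (old->new): [Z Q]
  6. access R: MISS, evict Z. Cache (old->new): [Q R]
  7. access R: HIT. Cache (old->new): [Q R]
  8. access R: HIT. Cache (old->new): [Q R]
  9. access R: HIT. Cache (old->new): [Q R]
  10. access Z: MISS, evict Q. Cache (old->new): [R Z]
Total: 5 hits, 5 misses, 3 evictions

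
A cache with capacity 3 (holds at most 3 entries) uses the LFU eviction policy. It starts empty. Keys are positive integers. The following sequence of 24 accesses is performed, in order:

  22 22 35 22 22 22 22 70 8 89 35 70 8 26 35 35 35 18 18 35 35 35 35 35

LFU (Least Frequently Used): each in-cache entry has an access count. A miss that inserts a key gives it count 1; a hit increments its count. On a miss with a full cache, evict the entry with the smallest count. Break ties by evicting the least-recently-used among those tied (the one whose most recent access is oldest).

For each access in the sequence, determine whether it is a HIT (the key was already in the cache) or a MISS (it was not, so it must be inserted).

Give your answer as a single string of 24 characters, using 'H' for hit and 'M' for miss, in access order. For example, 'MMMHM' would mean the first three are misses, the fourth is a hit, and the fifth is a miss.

LFU simulation (capacity=3):
  1. access 22: MISS. Cache: [22(c=1)]
  2. access 22: HIT, count now 2. Cache: [22(c=2)]
  3. access 35: MISS. Cache: [35(c=1) 22(c=2)]
  4. access 22: HIT, count now 3. Cache: [35(c=1) 22(c=3)]
  5. access 22: HIT, count now 4. Cache: [35(c=1) 22(c=4)]
  6. access 22: HIT, count now 5. Cache: [35(c=1) 22(c=5)]
  7. access 22: HIT, count now 6. Cache: [35(c=1) 22(c=6)]
  8. access 70: MISS. Cache: [35(c=1) 70(c=1) 22(c=6)]
  9. access 8: MISS, evict 35(c=1). Cache: [70(c=1) 8(c=1) 22(c=6)]
  10. access 89: MISS, evict 70(c=1). Cache: [8(c=1) 89(c=1) 22(c=6)]
  11. access 35: MISS, evict 8(c=1). Cache: [89(c=1) 35(c=1) 22(c=6)]
  12. access 70: MISS, evict 89(c=1). Cache: [35(c=1) 70(c=1) 22(c=6)]
  13. access 8: MISS, evict 35(c=1). Cache: [70(c=1) 8(c=1) 22(c=6)]
  14. access 26: MISS, evict 70(c=1). Cache: [8(c=1) 26(c=1) 22(c=6)]
  15. access 35: MISS, evict 8(c=1). Cache: [26(c=1) 35(c=1) 22(c=6)]
  16. access 35: HIT, count now 2. Cache: [26(c=1) 35(c=2) 22(c=6)]
  17. access 35: HIT, count now 3. Cache: [26(c=1) 35(c=3) 22(c=6)]
  18. access 18: MISS, evict 26(c=1). Cache: [18(c=1) 35(c=3) 22(c=6)]
  19. access 18: HIT, count now 2. Cache: [18(c=2) 35(c=3) 22(c=6)]
  20. access 35: HIT, count now 4. Cache: [18(c=2) 35(c=4) 22(c=6)]
  21. access 35: HIT, count now 5. Cache: [18(c=2) 35(c=5) 22(c=6)]
  22. access 35: HIT, count now 6. Cache: [18(c=2) 22(c=6) 35(c=6)]
  23. access 35: HIT, count now 7. Cache: [18(c=2) 22(c=6) 35(c=7)]
  24. access 35: HIT, count now 8. Cache: [18(c=2) 22(c=6) 35(c=8)]
Total: 13 hits, 11 misses, 8 evictions

Answer: MHMHHHHMMMMMMMMHHMHHHHHH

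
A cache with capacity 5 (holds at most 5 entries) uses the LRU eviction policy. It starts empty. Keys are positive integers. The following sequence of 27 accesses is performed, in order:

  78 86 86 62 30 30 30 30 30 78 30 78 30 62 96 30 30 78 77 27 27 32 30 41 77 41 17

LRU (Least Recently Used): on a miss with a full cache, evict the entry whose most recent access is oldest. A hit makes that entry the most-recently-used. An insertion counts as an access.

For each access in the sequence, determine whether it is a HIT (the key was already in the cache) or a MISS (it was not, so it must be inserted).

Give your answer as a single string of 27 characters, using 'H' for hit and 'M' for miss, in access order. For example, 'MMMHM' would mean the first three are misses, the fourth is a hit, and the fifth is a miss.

LRU simulation (capacity=5):
  1. access 78: MISS. Cache (LRU->MRU): [78]
  2. access 86: MISS. Cache (LRU->MRU): [78 86]
  3. access 86: HIT. Cache (LRU->MRU): [78 86]
  4. access 62: MISS. Cache (LRU->MRU): [78 86 62]
  5. access 30: MISS. Cache (LRU->MRU): [78 86 62 30]
  6. access 30: HIT. Cache (LRU->MRU): [78 86 62 30]
  7. access 30: HIT. Cache (LRU->MRU): [78 86 62 30]
  8. access 30: HIT. Cache (LRU->MRU): [78 86 62 30]
  9. access 30: HIT. Cache (LRU->MRU): [78 86 62 30]
  10. access 78: HIT. Cache (LRU->MRU): [86 62 30 78]
  11. access 30: HIT. Cache (LRU->MRU): [86 62 78 30]
  12. access 78: HIT. Cache (LRU->MRU): [86 62 30 78]
  13. access 30: HIT. Cache (LRU->MRU): [86 62 78 30]
  14. access 62: HIT. Cache (LRU->MRU): [86 78 30 62]
  15. access 96: MISS. Cache (LRU->MRU): [86 78 30 62 96]
  16. access 30: HIT. Cache (LRU->MRU): [86 78 62 96 30]
  17. access 30: HIT. Cache (LRU->MRU): [86 78 62 96 30]
  18. access 78: HIT. Cache (LRU->MRU): [86 62 96 30 78]
  19. access 77: MISS, evict 86. Cache (LRU->MRU): [62 96 30 78 77]
  20. access 27: MISS, evict 62. Cache (LRU->MRU): [96 30 78 77 27]
  21. access 27: HIT. Cache (LRU->MRU): [96 30 78 77 27]
  22. access 32: MISS, evict 96. Cache (LRU->MRU): [30 78 77 27 32]
  23. access 30: HIT. Cache (LRU->MRU): [78 77 27 32 30]
  24. access 41: MISS, evict 78. Cache (LRU->MRU): [77 27 32 30 41]
  25. access 77: HIT. Cache (LRU->MRU): [27 32 30 41 77]
  26. access 41: HIT. Cache (LRU->MRU): [27 32 30 77 41]
  27. access 17: MISS, evict 27. Cache (LRU->MRU): [32 30 77 41 17]
Total: 17 hits, 10 misses, 5 evictions

Answer: MMHMMHHHHHHHHHMHHHMMHMHMHHM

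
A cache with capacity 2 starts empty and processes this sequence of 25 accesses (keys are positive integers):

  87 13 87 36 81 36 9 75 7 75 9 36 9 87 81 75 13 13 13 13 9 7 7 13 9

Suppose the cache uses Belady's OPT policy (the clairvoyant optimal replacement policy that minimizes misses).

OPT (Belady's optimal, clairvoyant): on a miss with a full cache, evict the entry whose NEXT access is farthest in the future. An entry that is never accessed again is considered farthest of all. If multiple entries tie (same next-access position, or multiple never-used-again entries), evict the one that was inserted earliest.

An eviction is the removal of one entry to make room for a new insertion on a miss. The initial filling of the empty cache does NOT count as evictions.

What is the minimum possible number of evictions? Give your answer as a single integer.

OPT (Belady) simulation (capacity=2):
  1. access 87: MISS. Cache: [87]
  2. access 13: MISS. Cache: [87 13]
  3. access 87: HIT. Next use of 87: step 14. Cache: [87 13]
  4. access 36: MISS, evict 13 (next use: step 17). Cache: [87 36]
  5. access 81: MISS, evict 87 (next use: step 14). Cache: [36 81]
  6. access 36: HIT. Next use of 36: step 12. Cache: [36 81]
  7. access 9: MISS, evict 81 (next use: step 15). Cache: [36 9]
  8. access 75: MISS, evict 36 (next use: step 12). Cache: [9 75]
  9. access 7: MISS, evict 9 (next use: step 11). Cache: [75 7]
  10. access 75: HIT. Next use of 75: step 16. Cache: [75 7]
  11. access 9: MISS, evict 7 (next use: step 22). Cache: [75 9]
  12. access 36: MISS, evict 75 (next use: step 16). Cache: [9 36]
  13. access 9: HIT. Next use of 9: step 21. Cache: [9 36]
  14. access 87: MISS, evict 36 (next use: never). Cache: [9 87]
  15. access 81: MISS, evict 87 (next use: never). Cache: [9 81]
  16. access 75: MISS, evict 81 (next use: never). Cache: [9 75]
  17. access 13: MISS, evict 75 (next use: never). Cache: [9 13]
  18. access 13: HIT. Next use of 13: step 19. Cache: [9 13]
  19. access 13: HIT. Next use of 13: step 20. Cache: [9 13]
  20. access 13: HIT. Next use of 13: step 24. Cache: [9 13]
  21. access 9: HIT. Next use of 9: step 25. Cache: [9 13]
  22. access 7: MISS, evict 9 (next use: step 25). Cache: [13 7]
  23. access 7: HIT. Next use of 7: never. Cache: [13 7]
  24. access 13: HIT. Next use of 13: never. Cache: [13 7]
  25. access 9: MISS, evict 13 (next use: never). Cache: [7 9]
Total: 10 hits, 15 misses, 13 evictions

Answer: 13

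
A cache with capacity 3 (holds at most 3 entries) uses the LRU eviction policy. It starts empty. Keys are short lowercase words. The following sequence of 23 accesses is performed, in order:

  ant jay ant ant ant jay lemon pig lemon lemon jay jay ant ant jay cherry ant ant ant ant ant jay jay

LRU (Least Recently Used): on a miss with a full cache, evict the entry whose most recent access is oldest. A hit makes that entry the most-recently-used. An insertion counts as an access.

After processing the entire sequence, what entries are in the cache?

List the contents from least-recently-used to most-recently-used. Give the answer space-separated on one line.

LRU simulation (capacity=3):
  1. access ant: MISS. Cache (LRU->MRU): [ant]
  2. access jay: MISS. Cache (LRU->MRU): [ant jay]
  3. access ant: HIT. Cache (LRU->MRU): [jay ant]
  4. access ant: HIT. Cache (LRU->MRU): [jay ant]
  5. access ant: HIT. Cache (LRU->MRU): [jay ant]
  6. access jay: HIT. Cache (LRU->MRU): [ant jay]
  7. access lemon: MISS. Cache (LRU->MRU): [ant jay lemon]
  8. access pig: MISS, evict ant. Cache (LRU->MRU): [jay lemon pig]
  9. access lemon: HIT. Cache (LRU->MRU): [jay pig lemon]
  10. access lemon: HIT. Cache (LRU->MRU): [jay pig lemon]
  11. access jay: HIT. Cache (LRU->MRU): [pig lemon jay]
  12. access jay: HIT. Cache (LRU->MRU): [pig lemon jay]
  13. access ant: MISS, evict pig. Cache (LRU->MRU): [lemon jay ant]
  14. access ant: HIT. Cache (LRU->MRU): [lemon jay ant]
  15. access jay: HIT. Cache (LRU->MRU): [lemon ant jay]
  16. access cherry: MISS, evict lemon. Cache (LRU->MRU): [ant jay cherry]
  17. access ant: HIT. Cache (LRU->MRU): [jay cherry ant]
  18. access ant: HIT. Cache (LRU->MRU): [jay cherry ant]
  19. access ant: HIT. Cache (LRU->MRU): [jay cherry ant]
  20. access ant: HIT. Cache (LRU->MRU): [jay cherry ant]
  21. access ant: HIT. Cache (LRU->MRU): [jay cherry ant]
  22. access jay: HIT. Cache (LRU->MRU): [cherry ant jay]
  23. access jay: HIT. Cache (LRU->MRU): [cherry ant jay]
Total: 17 hits, 6 misses, 3 evictions

Answer: cherry ant jay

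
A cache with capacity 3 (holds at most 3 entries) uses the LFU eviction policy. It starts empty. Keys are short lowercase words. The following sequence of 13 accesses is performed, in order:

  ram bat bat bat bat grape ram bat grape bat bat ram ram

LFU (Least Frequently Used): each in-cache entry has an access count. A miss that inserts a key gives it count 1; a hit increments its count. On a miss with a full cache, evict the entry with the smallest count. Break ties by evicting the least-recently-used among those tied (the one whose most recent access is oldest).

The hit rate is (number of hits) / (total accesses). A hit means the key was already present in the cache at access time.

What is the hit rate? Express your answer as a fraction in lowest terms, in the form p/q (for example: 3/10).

Answer: 10/13

Derivation:
LFU simulation (capacity=3):
  1. access ram: MISS. Cache: [ram(c=1)]
  2. access bat: MISS. Cache: [ram(c=1) bat(c=1)]
  3. access bat: HIT, count now 2. Cache: [ram(c=1) bat(c=2)]
  4. access bat: HIT, count now 3. Cache: [ram(c=1) bat(c=3)]
  5. access bat: HIT, count now 4. Cache: [ram(c=1) bat(c=4)]
  6. access grape: MISS. Cache: [ram(c=1) grape(c=1) bat(c=4)]
  7. access ram: HIT, count now 2. Cache: [grape(c=1) ram(c=2) bat(c=4)]
  8. access bat: HIT, count now 5. Cache: [grape(c=1) ram(c=2) bat(c=5)]
  9. access grape: HIT, count now 2. Cache: [ram(c=2) grape(c=2) bat(c=5)]
  10. access bat: HIT, count now 6. Cache: [ram(c=2) grape(c=2) bat(c=6)]
  11. access bat: HIT, count now 7. Cache: [ram(c=2) grape(c=2) bat(c=7)]
  12. access ram: HIT, count now 3. Cache: [grape(c=2) ram(c=3) bat(c=7)]
  13. access ram: HIT, count now 4. Cache: [grape(c=2) ram(c=4) bat(c=7)]
Total: 10 hits, 3 misses, 0 evictions

Hit rate = 10/13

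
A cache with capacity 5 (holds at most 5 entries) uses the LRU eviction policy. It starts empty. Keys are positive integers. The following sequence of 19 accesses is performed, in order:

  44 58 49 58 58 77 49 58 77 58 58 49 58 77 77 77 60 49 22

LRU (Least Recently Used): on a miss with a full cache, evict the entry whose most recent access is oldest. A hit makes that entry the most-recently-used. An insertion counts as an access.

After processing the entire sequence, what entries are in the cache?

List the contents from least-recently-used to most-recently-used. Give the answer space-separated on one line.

LRU simulation (capacity=5):
  1. access 44: MISS. Cache (LRU->MRU): [44]
  2. access 58: MISS. Cache (LRU->MRU): [44 58]
  3. access 49: MISS. Cache (LRU->MRU): [44 58 49]
  4. access 58: HIT. Cache (LRU->MRU): [44 49 58]
  5. access 58: HIT. Cache (LRU->MRU): [44 49 58]
  6. access 77: MISS. Cache (LRU->MRU): [44 49 58 77]
  7. access 49: HIT. Cache (LRU->MRU): [44 58 77 49]
  8. access 58: HIT. Cache (LRU->MRU): [44 77 49 58]
  9. access 77: HIT. Cache (LRU->MRU): [44 49 58 77]
  10. access 58: HIT. Cache (LRU->MRU): [44 49 77 58]
  11. access 58: HIT. Cache (LRU->MRU): [44 49 77 58]
  12. access 49: HIT. Cache (LRU->MRU): [44 77 58 49]
  13. access 58: HIT. Cache (LRU->MRU): [44 77 49 58]
  14. access 77: HIT. Cache (LRU->MRU): [44 49 58 77]
  15. access 77: HIT. Cache (LRU->MRU): [44 49 58 77]
  16. access 77: HIT. Cache (LRU->MRU): [44 49 58 77]
  17. access 60: MISS. Cache (LRU->MRU): [44 49 58 77 60]
  18. access 49: HIT. Cache (LRU->MRU): [44 58 77 60 49]
  19. access 22: MISS, evict 44. Cache (LRU->MRU): [58 77 60 49 22]
Total: 13 hits, 6 misses, 1 evictions

Answer: 58 77 60 49 22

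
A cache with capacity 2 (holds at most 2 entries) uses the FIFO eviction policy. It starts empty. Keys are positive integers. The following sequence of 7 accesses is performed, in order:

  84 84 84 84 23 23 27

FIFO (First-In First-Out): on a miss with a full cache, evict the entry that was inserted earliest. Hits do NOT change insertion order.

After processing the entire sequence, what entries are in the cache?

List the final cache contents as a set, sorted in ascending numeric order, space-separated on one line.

Answer: 23 27

Derivation:
FIFO simulation (capacity=2):
  1. access 84: MISS. Cache (old->new): [84]
  2. access 84: HIT. Cache (old->new): [84]
  3. access 84: HIT. Cache (old->new): [84]
  4. access 84: HIT. Cache (old->new): [84]
  5. access 23: MISS. Cache (old->new): [84 23]
  6. access 23: HIT. Cache (old->new): [84 23]
  7. access 27: MISS, evict 84. Cache (old->new): [23 27]
Total: 4 hits, 3 misses, 1 evictions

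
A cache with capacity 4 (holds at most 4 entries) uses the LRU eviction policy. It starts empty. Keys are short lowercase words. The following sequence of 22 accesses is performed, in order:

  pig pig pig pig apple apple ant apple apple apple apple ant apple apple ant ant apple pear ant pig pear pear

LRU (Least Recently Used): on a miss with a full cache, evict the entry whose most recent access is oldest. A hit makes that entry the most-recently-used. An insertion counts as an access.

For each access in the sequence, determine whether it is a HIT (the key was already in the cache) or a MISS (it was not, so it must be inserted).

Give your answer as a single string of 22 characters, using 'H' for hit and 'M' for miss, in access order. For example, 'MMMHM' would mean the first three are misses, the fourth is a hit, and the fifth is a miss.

Answer: MHHHMHMHHHHHHHHHHMHHHH

Derivation:
LRU simulation (capacity=4):
  1. access pig: MISS. Cache (LRU->MRU): [pig]
  2. access pig: HIT. Cache (LRU->MRU): [pig]
  3. access pig: HIT. Cache (LRU->MRU): [pig]
  4. access pig: HIT. Cache (LRU->MRU): [pig]
  5. access apple: MISS. Cache (LRU->MRU): [pig apple]
  6. access apple: HIT. Cache (LRU->MRU): [pig apple]
  7. access ant: MISS. Cache (LRU->MRU): [pig apple ant]
  8. access apple: HIT. Cache (LRU->MRU): [pig ant apple]
  9. access apple: HIT. Cache (LRU->MRU): [pig ant apple]
  10. access apple: HIT. Cache (LRU->MRU): [pig ant apple]
  11. access apple: HIT. Cache (LRU->MRU): [pig ant apple]
  12. access ant: HIT. Cache (LRU->MRU): [pig apple ant]
  13. access apple: HIT. Cache (LRU->MRU): [pig ant apple]
  14. access apple: HIT. Cache (LRU->MRU): [pig ant apple]
  15. access ant: HIT. Cache (LRU->MRU): [pig apple ant]
  16. access ant: HIT. Cache (LRU->MRU): [pig apple ant]
  17. access apple: HIT. Cache (LRU->MRU): [pig ant apple]
  18. access pear: MISS. Cache (LRU->MRU): [pig ant apple pear]
  19. access ant: HIT. Cache (LRU->MRU): [pig apple pear ant]
  20. access pig: HIT. Cache (LRU->MRU): [apple pear ant pig]
  21. access pear: HIT. Cache (LRU->MRU): [apple ant pig pear]
  22. access pear: HIT. Cache (LRU->MRU): [apple ant pig pear]
Total: 18 hits, 4 misses, 0 evictions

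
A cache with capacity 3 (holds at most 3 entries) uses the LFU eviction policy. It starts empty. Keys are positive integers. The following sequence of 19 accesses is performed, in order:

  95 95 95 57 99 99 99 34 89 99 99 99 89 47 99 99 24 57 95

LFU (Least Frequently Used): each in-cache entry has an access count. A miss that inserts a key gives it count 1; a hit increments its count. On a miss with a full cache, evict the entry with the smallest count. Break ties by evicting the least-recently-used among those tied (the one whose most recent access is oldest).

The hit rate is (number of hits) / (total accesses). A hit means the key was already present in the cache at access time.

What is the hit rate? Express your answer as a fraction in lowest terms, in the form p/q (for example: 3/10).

LFU simulation (capacity=3):
  1. access 95: MISS. Cache: [95(c=1)]
  2. access 95: HIT, count now 2. Cache: [95(c=2)]
  3. access 95: HIT, count now 3. Cache: [95(c=3)]
  4. access 57: MISS. Cache: [57(c=1) 95(c=3)]
  5. access 99: MISS. Cache: [57(c=1) 99(c=1) 95(c=3)]
  6. access 99: HIT, count now 2. Cache: [57(c=1) 99(c=2) 95(c=3)]
  7. access 99: HIT, count now 3. Cache: [57(c=1) 95(c=3) 99(c=3)]
  8. access 34: MISS, evict 57(c=1). Cache: [34(c=1) 95(c=3) 99(c=3)]
  9. access 89: MISS, evict 34(c=1). Cache: [89(c=1) 95(c=3) 99(c=3)]
  10. access 99: HIT, count now 4. Cache: [89(c=1) 95(c=3) 99(c=4)]
  11. access 99: HIT, count now 5. Cache: [89(c=1) 95(c=3) 99(c=5)]
  12. access 99: HIT, count now 6. Cache: [89(c=1) 95(c=3) 99(c=6)]
  13. access 89: HIT, count now 2. Cache: [89(c=2) 95(c=3) 99(c=6)]
  14. access 47: MISS, evict 89(c=2). Cache: [47(c=1) 95(c=3) 99(c=6)]
  15. access 99: HIT, count now 7. Cache: [47(c=1) 95(c=3) 99(c=7)]
  16. access 99: HIT, count now 8. Cache: [47(c=1) 95(c=3) 99(c=8)]
  17. access 24: MISS, evict 47(c=1). Cache: [24(c=1) 95(c=3) 99(c=8)]
  18. access 57: MISS, evict 24(c=1). Cache: [57(c=1) 95(c=3) 99(c=8)]
  19. access 95: HIT, count now 4. Cache: [57(c=1) 95(c=4) 99(c=8)]
Total: 11 hits, 8 misses, 5 evictions

Hit rate = 11/19

Answer: 11/19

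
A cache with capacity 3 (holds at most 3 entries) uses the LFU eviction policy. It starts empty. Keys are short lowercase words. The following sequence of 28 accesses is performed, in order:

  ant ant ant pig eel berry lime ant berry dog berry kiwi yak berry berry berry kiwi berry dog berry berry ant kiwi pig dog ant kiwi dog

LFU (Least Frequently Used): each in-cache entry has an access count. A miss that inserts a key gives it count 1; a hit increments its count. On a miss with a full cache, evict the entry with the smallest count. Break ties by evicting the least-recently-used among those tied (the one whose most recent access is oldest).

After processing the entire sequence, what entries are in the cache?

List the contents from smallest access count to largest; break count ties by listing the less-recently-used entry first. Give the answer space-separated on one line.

LFU simulation (capacity=3):
  1. access ant: MISS. Cache: [ant(c=1)]
  2. access ant: HIT, count now 2. Cache: [ant(c=2)]
  3. access ant: HIT, count now 3. Cache: [ant(c=3)]
  4. access pig: MISS. Cache: [pig(c=1) ant(c=3)]
  5. access eel: MISS. Cache: [pig(c=1) eel(c=1) ant(c=3)]
  6. access berry: MISS, evict pig(c=1). Cache: [eel(c=1) berry(c=1) ant(c=3)]
  7. access lime: MISS, evict eel(c=1). Cache: [berry(c=1) lime(c=1) ant(c=3)]
  8. access ant: HIT, count now 4. Cache: [berry(c=1) lime(c=1) ant(c=4)]
  9. access berry: HIT, count now 2. Cache: [lime(c=1) berry(c=2) ant(c=4)]
  10. access dog: MISS, evict lime(c=1). Cache: [dog(c=1) berry(c=2) ant(c=4)]
  11. access berry: HIT, count now 3. Cache: [dog(c=1) berry(c=3) ant(c=4)]
  12. access kiwi: MISS, evict dog(c=1). Cache: [kiwi(c=1) berry(c=3) ant(c=4)]
  13. access yak: MISS, evict kiwi(c=1). Cache: [yak(c=1) berry(c=3) ant(c=4)]
  14. access berry: HIT, count now 4. Cache: [yak(c=1) ant(c=4) berry(c=4)]
  15. access berry: HIT, count now 5. Cache: [yak(c=1) ant(c=4) berry(c=5)]
  16. access berry: HIT, count now 6. Cache: [yak(c=1) ant(c=4) berry(c=6)]
  17. access kiwi: MISS, evict yak(c=1). Cache: [kiwi(c=1) ant(c=4) berry(c=6)]
  18. access berry: HIT, count now 7. Cache: [kiwi(c=1) ant(c=4) berry(c=7)]
  19. access dog: MISS, evict kiwi(c=1). Cache: [dog(c=1) ant(c=4) berry(c=7)]
  20. access berry: HIT, count now 8. Cache: [dog(c=1) ant(c=4) berry(c=8)]
  21. access berry: HIT, count now 9. Cache: [dog(c=1) ant(c=4) berry(c=9)]
  22. access ant: HIT, count now 5. Cache: [dog(c=1) ant(c=5) berry(c=9)]
  23. access kiwi: MISS, evict dog(c=1). Cache: [kiwi(c=1) ant(c=5) berry(c=9)]
  24. access pig: MISS, evict kiwi(c=1). Cache: [pig(c=1) ant(c=5) berry(c=9)]
  25. access dog: MISS, evict pig(c=1). Cache: [dog(c=1) ant(c=5) berry(c=9)]
  26. access ant: HIT, count now 6. Cache: [dog(c=1) ant(c=6) berry(c=9)]
  27. access kiwi: MISS, evict dog(c=1). Cache: [kiwi(c=1) ant(c=6) berry(c=9)]
  28. access dog: MISS, evict kiwi(c=1). Cache: [dog(c=1) ant(c=6) berry(c=9)]
Total: 13 hits, 15 misses, 12 evictions

Answer: dog ant berry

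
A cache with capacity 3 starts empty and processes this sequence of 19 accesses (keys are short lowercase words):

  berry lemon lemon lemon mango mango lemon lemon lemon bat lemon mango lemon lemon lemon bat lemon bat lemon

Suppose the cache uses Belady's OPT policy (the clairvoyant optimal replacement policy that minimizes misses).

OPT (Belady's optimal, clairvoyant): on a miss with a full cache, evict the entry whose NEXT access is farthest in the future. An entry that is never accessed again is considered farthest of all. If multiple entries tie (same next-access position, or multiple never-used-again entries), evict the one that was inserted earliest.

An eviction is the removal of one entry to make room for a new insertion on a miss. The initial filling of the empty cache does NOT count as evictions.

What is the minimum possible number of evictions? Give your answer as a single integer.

OPT (Belady) simulation (capacity=3):
  1. access berry: MISS. Cache: [berry]
  2. access lemon: MISS. Cache: [berry lemon]
  3. access lemon: HIT. Next use of lemon: step 4. Cache: [berry lemon]
  4. access lemon: HIT. Next use of lemon: step 7. Cache: [berry lemon]
  5. access mango: MISS. Cache: [berry lemon mango]
  6. access mango: HIT. Next use of mango: step 12. Cache: [berry lemon mango]
  7. access lemon: HIT. Next use of lemon: step 8. Cache: [berry lemon mango]
  8. access lemon: HIT. Next use of lemon: step 9. Cache: [berry lemon mango]
  9. access lemon: HIT. Next use of lemon: step 11. Cache: [berry lemon mango]
  10. access bat: MISS, evict berry (next use: never). Cache: [lemon mango bat]
  11. access lemon: HIT. Next use of lemon: step 13. Cache: [lemon mango bat]
  12. access mango: HIT. Next use of mango: never. Cache: [lemon mango bat]
  13. access lemon: HIT. Next use of lemon: step 14. Cache: [lemon mango bat]
  14. access lemon: HIT. Next use of lemon: step 15. Cache: [lemon mango bat]
  15. access lemon: HIT. Next use of lemon: step 17. Cache: [lemon mango bat]
  16. access bat: HIT. Next use of bat: step 18. Cache: [lemon mango bat]
  17. access lemon: HIT. Next use of lemon: step 19. Cache: [lemon mango bat]
  18. access bat: HIT. Next use of bat: never. Cache: [lemon mango bat]
  19. access lemon: HIT. Next use of lemon: never. Cache: [lemon mango bat]
Total: 15 hits, 4 misses, 1 evictions

Answer: 1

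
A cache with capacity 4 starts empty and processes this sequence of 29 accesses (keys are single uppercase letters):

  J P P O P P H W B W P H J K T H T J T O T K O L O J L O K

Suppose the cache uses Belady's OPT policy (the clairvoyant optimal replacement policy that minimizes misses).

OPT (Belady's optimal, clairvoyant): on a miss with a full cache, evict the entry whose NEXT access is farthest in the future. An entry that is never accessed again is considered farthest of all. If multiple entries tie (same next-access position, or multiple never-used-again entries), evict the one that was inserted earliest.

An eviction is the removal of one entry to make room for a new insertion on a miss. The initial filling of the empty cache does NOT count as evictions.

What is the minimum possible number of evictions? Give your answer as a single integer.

OPT (Belady) simulation (capacity=4):
  1. access J: MISS. Cache: [J]
  2. access P: MISS. Cache: [J P]
  3. access P: HIT. Next use of P: step 5. Cache: [J P]
  4. access O: MISS. Cache: [J P O]
  5. access P: HIT. Next use of P: step 6. Cache: [J P O]
  6. access P: HIT. Next use of P: step 11. Cache: [J P O]
  7. access H: MISS. Cache: [J P O H]
  8. access W: MISS, evict O (next use: step 20). Cache: [J P H W]
  9. access B: MISS, evict J (next use: step 13). Cache: [P H W B]
  10. access W: HIT. Next use of W: never. Cache: [P H W B]
  11. access P: HIT. Next use of P: never. Cache: [P H W B]
  12. access H: HIT. Next use of H: step 16. Cache: [P H W B]
  13. access J: MISS, evict P (next use: never). Cache: [H W B J]
  14. access K: MISS, evict W (next use: never). Cache: [H B J K]
  15. access T: MISS, evict B (next use: never). Cache: [H J K T]
  16. access H: HIT. Next use of H: never. Cache: [H J K T]
  17. access T: HIT. Next use of T: step 19. Cache: [H J K T]
  18. access J: HIT. Next use of J: step 26. Cache: [H J K T]
  19. access T: HIT. Next use of T: step 21. Cache: [H J K T]
  20. access O: MISS, evict H (next use: never). Cache: [J K T O]
  21. access T: HIT. Next use of T: never. Cache: [J K T O]
  22. access K: HIT. Next use of K: step 29. Cache: [J K T O]
  23. access O: HIT. Next use of O: step 25. Cache: [J K T O]
  24. access L: MISS, evict T (next use: never). Cache: [J K O L]
  25. access O: HIT. Next use of O: step 28. Cache: [J K O L]
  26. access J: HIT. Next use of J: never. Cache: [J K O L]
  27. access L: HIT. Next use of L: never. Cache: [J K O L]
  28. access O: HIT. Next use of O: never. Cache: [J K O L]
  29. access K: HIT. Next use of K: never. Cache: [J K O L]
Total: 18 hits, 11 misses, 7 evictions

Answer: 7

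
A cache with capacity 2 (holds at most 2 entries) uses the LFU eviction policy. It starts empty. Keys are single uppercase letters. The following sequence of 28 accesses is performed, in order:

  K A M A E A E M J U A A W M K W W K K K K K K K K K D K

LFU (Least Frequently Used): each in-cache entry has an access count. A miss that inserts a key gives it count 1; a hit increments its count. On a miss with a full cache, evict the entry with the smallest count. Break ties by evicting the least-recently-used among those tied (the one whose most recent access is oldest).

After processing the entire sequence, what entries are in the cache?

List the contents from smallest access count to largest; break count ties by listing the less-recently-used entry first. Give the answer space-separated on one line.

LFU simulation (capacity=2):
  1. access K: MISS. Cache: [K(c=1)]
  2. access A: MISS. Cache: [K(c=1) A(c=1)]
  3. access M: MISS, evict K(c=1). Cache: [A(c=1) M(c=1)]
  4. access A: HIT, count now 2. Cache: [M(c=1) A(c=2)]
  5. access E: MISS, evict M(c=1). Cache: [E(c=1) A(c=2)]
  6. access A: HIT, count now 3. Cache: [E(c=1) A(c=3)]
  7. access E: HIT, count now 2. Cache: [E(c=2) A(c=3)]
  8. access M: MISS, evict E(c=2). Cache: [M(c=1) A(c=3)]
  9. access J: MISS, evict M(c=1). Cache: [J(c=1) A(c=3)]
  10. access U: MISS, evict J(c=1). Cache: [U(c=1) A(c=3)]
  11. access A: HIT, count now 4. Cache: [U(c=1) A(c=4)]
  12. access A: HIT, count now 5. Cache: [U(c=1) A(c=5)]
  13. access W: MISS, evict U(c=1). Cache: [W(c=1) A(c=5)]
  14. access M: MISS, evict W(c=1). Cache: [M(c=1) A(c=5)]
  15. access K: MISS, evict M(c=1). Cache: [K(c=1) A(c=5)]
  16. access W: MISS, evict K(c=1). Cache: [W(c=1) A(c=5)]
  17. access W: HIT, count now 2. Cache: [W(c=2) A(c=5)]
  18. access K: MISS, evict W(c=2). Cache: [K(c=1) A(c=5)]
  19. access K: HIT, count now 2. Cache: [K(c=2) A(c=5)]
  20. access K: HIT, count now 3. Cache: [K(c=3) A(c=5)]
  21. access K: HIT, count now 4. Cache: [K(c=4) A(c=5)]
  22. access K: HIT, count now 5. Cache: [A(c=5) K(c=5)]
  23. access K: HIT, count now 6. Cache: [A(c=5) K(c=6)]
  24. access K: HIT, count now 7. Cache: [A(c=5) K(c=7)]
  25. access K: HIT, count now 8. Cache: [A(c=5) K(c=8)]
  26. access K: HIT, count now 9. Cache: [A(c=5) K(c=9)]
  27. access D: MISS, evict A(c=5). Cache: [D(c=1) K(c=9)]
  28. access K: HIT, count now 10. Cache: [D(c=1) K(c=10)]
Total: 15 hits, 13 misses, 11 evictions

Answer: D K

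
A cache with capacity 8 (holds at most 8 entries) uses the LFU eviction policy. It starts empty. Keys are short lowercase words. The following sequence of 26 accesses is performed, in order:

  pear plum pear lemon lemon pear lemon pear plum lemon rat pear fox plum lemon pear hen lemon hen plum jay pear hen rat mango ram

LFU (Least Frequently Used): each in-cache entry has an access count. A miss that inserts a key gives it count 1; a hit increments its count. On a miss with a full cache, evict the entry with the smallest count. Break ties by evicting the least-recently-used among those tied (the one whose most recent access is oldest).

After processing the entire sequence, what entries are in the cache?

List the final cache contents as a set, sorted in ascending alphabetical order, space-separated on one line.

LFU simulation (capacity=8):
  1. access pear: MISS. Cache: [pear(c=1)]
  2. access plum: MISS. Cache: [pear(c=1) plum(c=1)]
  3. access pear: HIT, count now 2. Cache: [plum(c=1) pear(c=2)]
  4. access lemon: MISS. Cache: [plum(c=1) lemon(c=1) pear(c=2)]
  5. access lemon: HIT, count now 2. Cache: [plum(c=1) pear(c=2) lemon(c=2)]
  6. access pear: HIT, count now 3. Cache: [plum(c=1) lemon(c=2) pear(c=3)]
  7. access lemon: HIT, count now 3. Cache: [plum(c=1) pear(c=3) lemon(c=3)]
  8. access pear: HIT, count now 4. Cache: [plum(c=1) lemon(c=3) pear(c=4)]
  9. access plum: HIT, count now 2. Cache: [plum(c=2) lemon(c=3) pear(c=4)]
  10. access lemon: HIT, count now 4. Cache: [plum(c=2) pear(c=4) lemon(c=4)]
  11. access rat: MISS. Cache: [rat(c=1) plum(c=2) pear(c=4) lemon(c=4)]
  12. access pear: HIT, count now 5. Cache: [rat(c=1) plum(c=2) lemon(c=4) pear(c=5)]
  13. access fox: MISS. Cache: [rat(c=1) fox(c=1) plum(c=2) lemon(c=4) pear(c=5)]
  14. access plum: HIT, count now 3. Cache: [rat(c=1) fox(c=1) plum(c=3) lemon(c=4) pear(c=5)]
  15. access lemon: HIT, count now 5. Cache: [rat(c=1) fox(c=1) plum(c=3) pear(c=5) lemon(c=5)]
  16. access pear: HIT, count now 6. Cache: [rat(c=1) fox(c=1) plum(c=3) lemon(c=5) pear(c=6)]
  17. access hen: MISS. Cache: [rat(c=1) fox(c=1) hen(c=1) plum(c=3) lemon(c=5) pear(c=6)]
  18. access lemon: HIT, count now 6. Cache: [rat(c=1) fox(c=1) hen(c=1) plum(c=3) pear(c=6) lemon(c=6)]
  19. access hen: HIT, count now 2. Cache: [rat(c=1) fox(c=1) hen(c=2) plum(c=3) pear(c=6) lemon(c=6)]
  20. access plum: HIT, count now 4. Cache: [rat(c=1) fox(c=1) hen(c=2) plum(c=4) pear(c=6) lemon(c=6)]
  21. access jay: MISS. Cache: [rat(c=1) fox(c=1) jay(c=1) hen(c=2) plum(c=4) pear(c=6) lemon(c=6)]
  22. access pear: HIT, count now 7. Cache: [rat(c=1) fox(c=1) jay(c=1) hen(c=2) plum(c=4) lemon(c=6) pear(c=7)]
  23. access hen: HIT, count now 3. Cache: [rat(c=1) fox(c=1) jay(c=1) hen(c=3) plum(c=4) lemon(c=6) pear(c=7)]
  24. access rat: HIT, count now 2. Cache: [fox(c=1) jay(c=1) rat(c=2) hen(c=3) plum(c=4) lemon(c=6) pear(c=7)]
  25. access mango: MISS. Cache: [fox(c=1) jay(c=1) mango(c=1) rat(c=2) hen(c=3) plum(c=4) lemon(c=6) pear(c=7)]
  26. access ram: MISS, evict fox(c=1). Cache: [jay(c=1) mango(c=1) ram(c=1) rat(c=2) hen(c=3) plum(c=4) lemon(c=6) pear(c=7)]
Total: 17 hits, 9 misses, 1 evictions

Answer: hen jay lemon mango pear plum ram rat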